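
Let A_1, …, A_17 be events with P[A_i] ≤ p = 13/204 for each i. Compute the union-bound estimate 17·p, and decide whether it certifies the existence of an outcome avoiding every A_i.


Union bound: P[∪_{i=1}^{17} A_i] ≤ Σ_i P[A_i] ≤ 17·p = 17·(13/204) = 13/12.
Numerically: 13/12 ≈ 1.08333.
Is 13/12 < 1? NO.
Since the bound 13/12 is ≥ 1, the union bound is uninformative here; it does NOT by itself certify existence.

17·p = 13/12 ≈ 1.08333; existence NOT certified by the union bound.


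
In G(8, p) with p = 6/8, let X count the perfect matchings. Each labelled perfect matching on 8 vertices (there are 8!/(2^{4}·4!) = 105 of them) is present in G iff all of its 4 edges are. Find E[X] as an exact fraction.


K_8 has 8!/(2^{4}·4!) = 105 labelled perfect matchings.
For each such perfect matching H, let X_H = 1 if all 4 edges of H are present in G. Then P[X_H = 1] = p^{4} = (3/4)^{4} = 81/256.
By linearity: E[X] = Σ_H E[X_H] = 105 · p^{4} = 105 · 81/256 = 8505/256.
Numerically: E[X] ≈ 33.223.

E[X] = 105 · (3/4)^{4} = 8505/256 ≈ 33.223.


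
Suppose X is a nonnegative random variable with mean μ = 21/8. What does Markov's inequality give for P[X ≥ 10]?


μ = E[X] = 21/8, a = 10.
Markov: P[X ≥ 10] ≤ μ/a = (21/8)/10 = 21/80.
Numerically: ≈ 0.263.
(Since a = 10 > μ = 2.625, the bound 21/80 is < 1 and informative.)

P[X ≥ 10] ≤ 21/80 ≈ 0.263.


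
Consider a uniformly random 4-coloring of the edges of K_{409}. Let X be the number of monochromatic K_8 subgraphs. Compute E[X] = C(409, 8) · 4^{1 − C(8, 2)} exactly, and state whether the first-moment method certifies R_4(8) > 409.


E[X] = C(409, 8) · 4^{1 − 28} = 18128041135797879 · 4^{−27} = 18128041135797879/18014398509481984.
As a reduced fraction: E[X] = 18128041135797879/18014398509481984 ≈ 1.00631.
Is E[X] < 1? NO.
Since E[X] ≥ 1, the first-moment bound is inconclusive at n = 409; it does NOT by itself certify R_4(8) > 409.

E[X] = 18128041135797879/18014398509481984 ≈ 1.00631; E[X] ≥ 1; first-moment method inconclusive here.


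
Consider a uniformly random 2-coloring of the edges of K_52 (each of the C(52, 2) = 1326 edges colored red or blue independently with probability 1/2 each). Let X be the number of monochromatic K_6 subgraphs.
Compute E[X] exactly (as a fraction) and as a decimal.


Let X = Σ_S X_S over the C(52, 6) = 20358520 subsets S of size 6, where X_S = 1 if the K_6 on S is monochromatic.
For a fixed S, the K_6 on S has C(6, 2) = 15 edges. P[all 15 edges red] = (1/2)^15, and likewise for blue, so P[monochromatic] = 2·(1/2)^15 = 2^{1 − 15} = 1/16384.
By linearity of expectation: E[X] = C(52, 6) · 2^{1 − 15} = 20358520 · 1/16384 = 2544815/2048.
Numerically: E[X] ≈ 1242.58545.

E[X] = C(52,6)·2^(1−C(6,2)) = 2544815/2048 ≈ 1242.58545.


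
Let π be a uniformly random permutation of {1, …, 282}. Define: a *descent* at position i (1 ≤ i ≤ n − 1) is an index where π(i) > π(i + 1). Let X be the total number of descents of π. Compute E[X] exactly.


Write X = Σ X_I over i = 1, …, 281, with X_I the indicator of one descent.
There are 281 indicators.
For each fixed i, the pair (π(i), π(i+1)) is a uniformly random ordered pair of distinct values from {1, …, 282}; by symmetry P[π(i) > π(i+1)] = 1/2.
By linearity: E[X] = 281 · (1/2) = (282 − 1) · (1/2) = 281/2 ≈ 140.500000.

E[X] = 281/2 = 140.500000.


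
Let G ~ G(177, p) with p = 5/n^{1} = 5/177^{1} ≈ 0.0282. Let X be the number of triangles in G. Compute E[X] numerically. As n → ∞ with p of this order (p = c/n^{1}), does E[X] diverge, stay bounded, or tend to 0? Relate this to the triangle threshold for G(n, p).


Number of potential triangles: C(177, 3) = 908600.
Each occurs with probability p³ ≈ (0.0282)³ ≈ 2.25419e-05.
By linearity: E[X] = C(177, 3)·p³ ≈ 908600 · 2.25419e-05 ≈ 20.482.
Here α = 1, so p = 5/n is exactly at the triangle threshold p ~ 1/n. Asymptotically E[X] → c³/6 = 5³/6 = 125/6 ≈ 20.833, a bounded constant. In this regime the triangle count is asymptotically Poisson(c³/6).

E[X] ≈ 20.482; in regime p = Θ(1/n^{1}) E[X] stays bounded (at the triangle threshold p ~ 1/n).


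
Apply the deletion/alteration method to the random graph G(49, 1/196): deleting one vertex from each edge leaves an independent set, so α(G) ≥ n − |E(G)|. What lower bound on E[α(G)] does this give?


E[|E(G)|] = C(49, 2)·p = 1176 · (1/196) = 6.
E[α(G)] ≥ n − E[|E(G)|] = 49 − 6 = 43.
Numerically: ≈ 43.000.
(This is only a lower bound; the true E[α(G)] may be larger.)

E[α(G)] ≥ 43 ≈ 43.000.


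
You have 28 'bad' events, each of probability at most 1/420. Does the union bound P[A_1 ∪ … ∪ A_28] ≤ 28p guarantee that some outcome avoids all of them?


Union bound: P[∪_{i=1}^{28} A_i] ≤ Σ_i P[A_i] ≤ 28·p = 28·(1/420) = 1/15.
Numerically: 1/15 ≈ 0.066667.
Is 1/15 < 1? YES.
Since P[∪ A_i] ≤ 1/15 < 1, the complement has P[∩ A_i^c] ≥ 1 − 1/15 = 14/15 > 0, so some outcome avoids every A_i.

28·p = 1/15 ≈ 0.066667; existence CERTIFIED by the union bound.


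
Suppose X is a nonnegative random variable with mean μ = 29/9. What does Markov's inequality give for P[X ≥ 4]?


μ = E[X] = 29/9, a = 4.
Markov: P[X ≥ 4] ≤ μ/a = (29/9)/4 = 29/36.
Numerically: ≈ 0.80556.
(Since a = 4 > μ = 3.22222, the bound 29/36 is < 1 and informative.)

P[X ≥ 4] ≤ 29/36 ≈ 0.80556.


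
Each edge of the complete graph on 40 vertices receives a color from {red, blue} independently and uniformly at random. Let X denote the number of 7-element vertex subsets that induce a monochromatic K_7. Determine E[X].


Let X = Σ_S X_S over the C(40, 7) = 18643560 subsets S of size 7, where X_S = 1 if the K_7 on S is monochromatic.
For a fixed S, the K_7 on S has C(7, 2) = 21 edges. P[all 21 edges red] = (1/2)^21, and likewise for blue, so P[monochromatic] = 2·(1/2)^21 = 2^{1 − 21} = 1/1048576.
Summing: E[X] = C(40, 7) · 2^{1 − 21} = 18643560 · 1/1048576 = 2330445/131072.
Numerically: E[X] ≈ 17.779884.

E[X] = C(40,7)·2^(1−C(7,2)) = 2330445/131072 ≈ 17.779884.


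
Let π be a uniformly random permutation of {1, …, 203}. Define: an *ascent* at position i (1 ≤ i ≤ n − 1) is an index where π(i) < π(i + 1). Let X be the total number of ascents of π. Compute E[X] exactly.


Write X = Σ X_I over i = 1, …, 202, with X_I the indicator of one ascent.
There are 202 indicators.
For each fixed i, the pair (π(i), π(i+1)) is a uniformly random ordered pair of distinct values from {1, …, 203}; by symmetry P[π(i) < π(i+1)] = 1/2.
By linearity: E[X] = 202 · (1/2) = (203 − 1) · (1/2) = 101 ≈ 101.000.

E[X] = 101 = 101.000.


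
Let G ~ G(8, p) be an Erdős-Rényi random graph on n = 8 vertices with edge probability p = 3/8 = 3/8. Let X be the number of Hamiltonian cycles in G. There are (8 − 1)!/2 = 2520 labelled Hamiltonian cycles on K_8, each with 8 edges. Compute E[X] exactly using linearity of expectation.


K_8 has (8 − 1)!/2 = 2520 labelled Hamiltonian cycles.
For each such Hamiltonian cycle H, let X_H = 1 if all 8 edges of H are present in G. Then P[X_H = 1] = p^{8} = (3/8)^{8} = 6561/16777216.
By linearity: E[X] = Σ_H E[X_H] = 2520 · p^{8} = 2520 · 6561/16777216 = 2066715/2097152.
Numerically: E[X] ≈ 0.98549.

E[X] = 2520 · (3/8)^{8} = 2066715/2097152 ≈ 0.98549.


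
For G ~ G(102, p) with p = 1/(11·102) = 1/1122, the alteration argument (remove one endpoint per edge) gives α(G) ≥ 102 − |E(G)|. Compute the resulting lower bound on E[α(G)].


E[|E(G)|] = C(102, 2)·p = 5151 · (1/1122) = 101/22.
E[α(G)] ≥ n − E[|E(G)|] = 102 − 101/22 = 2143/22.
Numerically: ≈ 97.4091.
(This is only a lower bound; the true E[α(G)] may be larger.)

E[α(G)] ≥ 2143/22 ≈ 97.4091.


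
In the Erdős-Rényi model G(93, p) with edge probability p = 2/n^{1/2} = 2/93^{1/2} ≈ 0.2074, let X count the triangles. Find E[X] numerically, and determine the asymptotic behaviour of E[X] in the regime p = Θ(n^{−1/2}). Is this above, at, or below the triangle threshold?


Number of potential triangles: C(93, 3) = 129766.
Each occurs with probability p³ ≈ (0.2074)³ ≈ 8.920015e-03.
By linearity: E[X] = C(93, 3)·p³ ≈ 129766 · 8.920015e-03 ≈ 1157.5146.
Since α = 1/2 < 1, p = c/n^{1/2} ≫ 1/n is above the triangle threshold p ~ 1/n. Asymptotically E[X] ~ (c³/6)·n^{3(1−α)} = (2³/6)·n^{1.5} → ∞; triangles are abundant w.h.p.

E[X] ≈ 1157.5146; in regime p = Θ(1/n^{1/2}) E[X] diverges (above the triangle threshold p ~ 1/n).


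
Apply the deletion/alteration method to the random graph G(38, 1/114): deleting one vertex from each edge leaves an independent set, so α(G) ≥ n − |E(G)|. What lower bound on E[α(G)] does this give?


E[|E(G)|] = C(38, 2)·p = 703 · (1/114) = 37/6.
E[α(G)] ≥ n − E[|E(G)|] = 38 − 37/6 = 191/6.
Numerically: ≈ 31.8333.
(This is only a lower bound; the true E[α(G)] may be larger.)

E[α(G)] ≥ 191/6 ≈ 31.8333.


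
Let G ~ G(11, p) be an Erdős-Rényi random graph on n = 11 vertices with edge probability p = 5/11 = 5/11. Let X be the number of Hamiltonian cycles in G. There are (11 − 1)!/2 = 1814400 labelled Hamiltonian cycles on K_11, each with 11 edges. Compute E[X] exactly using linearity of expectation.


K_11 has (11 − 1)!/2 = 1814400 labelled Hamiltonian cycles.
For each such Hamiltonian cycle H, let X_H = 1 if all 11 edges of H are present in G. Then P[X_H = 1] = p^{11} = (5/11)^{11} = 48828125/285311670611.
By linearity: E[X] = Σ_H E[X_H] = 1814400 · p^{11} = 1814400 · 48828125/285311670611 = 88593750000000/285311670611.
Numerically: E[X] ≈ 310.52.

E[X] = 1814400 · (5/11)^{11} = 88593750000000/285311670611 ≈ 310.52.


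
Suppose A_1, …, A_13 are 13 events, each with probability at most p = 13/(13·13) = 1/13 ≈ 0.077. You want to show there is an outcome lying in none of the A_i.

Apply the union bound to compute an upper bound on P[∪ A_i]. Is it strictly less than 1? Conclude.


Union bound: P[∪_{i=1}^{13} A_i] ≤ Σ_i P[A_i] ≤ 13·p = 13·(1/13) = 1.
Numerically: 1 ≈ 1.000.
Is 1 < 1? NO.
Since the bound 1 is ≥ 1, the union bound is uninformative here; it does NOT by itself certify existence.

13·p = 1 ≈ 1.000; existence NOT certified by the union bound.


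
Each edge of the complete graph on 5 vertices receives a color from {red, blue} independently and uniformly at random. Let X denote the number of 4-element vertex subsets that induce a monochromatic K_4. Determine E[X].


Let X = Σ_S X_S over the C(5, 4) = 5 subsets S of size 4, where X_S = 1 if the K_4 on S is monochromatic.
For a fixed S, the K_4 on S has C(4, 2) = 6 edges. P[all 6 edges red] = (1/2)^6, and likewise for blue, so P[monochromatic] = 2·(1/2)^6 = 2^{1 − 6} = 1/32.
By linearity of expectation: E[X] = C(5, 4) · 2^{1 − 6} = 5 · 1/32 = 5/32.
Numerically: E[X] ≈ 0.156250.

E[X] = C(5,4)·2^(1−C(4,2)) = 5/32 ≈ 0.156250.


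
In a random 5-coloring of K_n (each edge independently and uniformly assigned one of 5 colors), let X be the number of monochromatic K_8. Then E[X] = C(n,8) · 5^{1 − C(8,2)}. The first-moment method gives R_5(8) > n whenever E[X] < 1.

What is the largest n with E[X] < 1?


We need C(n, 8) · 5^{1 − 28} < 1, i.e. C(n, 8) < 5^{28 − 1} = 7450580596923828125.
Check values of n near the boundary:
  n = 857: C(857, 8) = 6983854138365964575; 6983854138365964575 < 7450580596923828125? YES
  n = 858: C(858, 8) = 7049584530256467771; 7049584530256467771 < 7450580596923828125? YES
  n = 859: C(859, 8) = 7115855595170747139; 7115855595170747139 < 7450580596923828125? YES
  n = 860: C(860, 8) = 7182671140665308145; 7182671140665308145 < 7450580596923828125? YES
  n = 861: C(861, 8) = 7250034996615275865; 7250034996615275865 < 7450580596923828125? YES
  n = 862: C(862, 8) = 7317951015318931845; 7317951015318931845 < 7450580596923828125? YES
  n = 863: C(863, 8) = 7386423071602617757; 7386423071602617757 < 7450580596923828125? YES
  n = 864: C(864, 8) = 7455455062926006708; 7455455062926006708 < 7450580596923828125? NO
  n = 865: C(865, 8) = 7525050909487743060; 7525050909487743060 < 7450580596923828125? NO
The largest n with C(n, 8) < 7450580596923828125 is n = 863 (where E[X] = 7386423071602617757/7450580596923828125 ≈ 0.991). Hence R_5(8) > 863, i.e. R_5(8) ≥ 864.

Largest n = 863; hence R_5(8) > 863.


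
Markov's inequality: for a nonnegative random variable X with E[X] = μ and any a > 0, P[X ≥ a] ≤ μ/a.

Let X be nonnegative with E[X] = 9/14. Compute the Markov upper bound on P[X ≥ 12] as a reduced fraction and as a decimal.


μ = E[X] = 9/14, a = 12.
Markov: P[X ≥ 12] ≤ μ/a = (9/14)/12 = 3/56.
Numerically: ≈ 0.05357.
(Since a = 12 > μ = 0.64286, the bound 3/56 is < 1 and informative.)

P[X ≥ 12] ≤ 3/56 ≈ 0.05357.


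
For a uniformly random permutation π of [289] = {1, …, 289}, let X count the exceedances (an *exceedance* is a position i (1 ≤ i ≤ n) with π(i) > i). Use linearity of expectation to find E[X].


Write X = Σ_{i=1}^{289} X_i, where X_i = 1_{π(i) > i}.
For each fixed i, π(i) is uniform over {1, …, 289} (marginal of a uniform permutation), so P[π(i) > i] = (n − i)/n. Summing: Σ_{i=1}^{289} (n − i)/n = (0 + 1 + … + 288)/289 = 289(289 − 1)/(2·289) = (289 − 1)/2.
Hence E[X] = Σ_{i=1}^{289} (289 − i)/289 = 144 ≈ 144.000000.

E[X] = 144 = 144.000000.


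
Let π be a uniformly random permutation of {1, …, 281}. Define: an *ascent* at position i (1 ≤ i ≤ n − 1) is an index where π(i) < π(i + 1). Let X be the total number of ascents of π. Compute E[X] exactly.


Write X = Σ X_I over i = 1, …, 280, with X_I the indicator of one ascent.
There are 280 indicators.
For each fixed i, the pair (π(i), π(i+1)) is a uniformly random ordered pair of distinct values from {1, …, 281}; by symmetry P[π(i) < π(i+1)] = 1/2.
By linearity: E[X] = 280 · (1/2) = (281 − 1) · (1/2) = 140 ≈ 140.000000.

E[X] = 140 = 140.000000.


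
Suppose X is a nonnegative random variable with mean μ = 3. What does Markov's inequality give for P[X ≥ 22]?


μ = E[X] = 3, a = 22.
Markov: P[X ≥ 22] ≤ μ/a = (3)/22 = 3/22.
Numerically: ≈ 0.13636.
(Since a = 22 > μ = 3.00000, the bound 3/22 is < 1 and informative.)

P[X ≥ 22] ≤ 3/22 ≈ 0.13636.


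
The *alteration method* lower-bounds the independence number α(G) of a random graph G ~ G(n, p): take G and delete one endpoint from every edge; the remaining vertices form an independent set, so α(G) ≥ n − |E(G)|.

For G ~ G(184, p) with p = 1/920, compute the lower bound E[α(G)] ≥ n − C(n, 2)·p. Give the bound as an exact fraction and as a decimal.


E[|E(G)|] = C(184, 2)·p = 16836 · (1/920) = 183/10.
E[α(G)] ≥ n − E[|E(G)|] = 184 − 183/10 = 1657/10.
Numerically: ≈ 165.7000.
(This is only a lower bound; the true E[α(G)] may be larger.)

E[α(G)] ≥ 1657/10 ≈ 165.7000.


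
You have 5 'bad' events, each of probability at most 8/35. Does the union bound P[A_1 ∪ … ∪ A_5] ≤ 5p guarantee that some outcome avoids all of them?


Union bound: P[∪_{i=1}^{5} A_i] ≤ Σ_i P[A_i] ≤ 5·p = 5·(8/35) = 8/7.
Numerically: 8/7 ≈ 1.14286.
Is 8/7 < 1? NO.
Since the bound 8/7 is ≥ 1, the union bound is uninformative here; it does NOT by itself certify existence.

5·p = 8/7 ≈ 1.14286; existence NOT certified by the union bound.


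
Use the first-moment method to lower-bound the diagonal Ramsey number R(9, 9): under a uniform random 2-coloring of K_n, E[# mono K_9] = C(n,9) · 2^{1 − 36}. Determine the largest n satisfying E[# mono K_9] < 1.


We need C(n, 9) · 2^{1 − 36} < 1, i.e. C(n, 9) < 2^{36 − 1} = 34359738368.
Check values of n near the boundary:
  n = 64: C(64, 9) = 27540584512; 27540584512 < 34359738368? YES
  n = 65: C(65, 9) = 31966749880; 31966749880 < 34359738368? YES
  n = 66: C(66, 9) = 37014131440; 37014131440 < 34359738368? NO
The largest n with C(n, 9) < 34359738368 is n = 65 (where E[X] = 3995843735/4294967296 ≈ 0.930355). Hence R(9, 9) > 65, i.e. R(9, 9) ≥ 66.

Largest n = 65; hence R(9, 9) > 65.


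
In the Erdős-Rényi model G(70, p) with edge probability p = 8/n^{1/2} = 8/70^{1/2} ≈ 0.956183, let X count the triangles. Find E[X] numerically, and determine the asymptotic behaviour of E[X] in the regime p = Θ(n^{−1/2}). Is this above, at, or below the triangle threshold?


Number of potential triangles: C(70, 3) = 54740.
Each occurs with probability p³ ≈ (0.956183)³ ≈ 8.74224354e-01.
By linearity: E[X] = C(70, 3)·p³ ≈ 54740 · 8.74224354e-01 ≈ 47855.041152.
Since α = 1/2 < 1, p = c/n^{1/2} ≫ 1/n is above the triangle threshold p ~ 1/n. Asymptotically E[X] ~ (c³/6)·n^{3(1−α)} = (8³/6)·n^{1.5} → ∞; triangles are abundant w.h.p.

E[X] ≈ 47855.041152; in regime p = Θ(1/n^{1/2}) E[X] diverges (above the triangle threshold p ~ 1/n).


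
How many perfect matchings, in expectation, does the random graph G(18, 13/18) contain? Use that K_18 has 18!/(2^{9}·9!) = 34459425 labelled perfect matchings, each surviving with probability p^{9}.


K_18 has 18!/(2^{9}·9!) = 34459425 labelled perfect matchings.
For each such perfect matching H, let X_H = 1 if all 9 edges of H are present in G. Then P[X_H = 1] = p^{9} = (13/18)^{9} = 10604499373/198359290368.
By linearity: E[X] = Σ_H E[X_H] = 34459425 · p^{9} = 34459425 · 10604499373/198359290368 = 4511419145758525/2448880128.
Numerically: E[X] ≈ 1.84224e+06.

E[X] = 34459425 · (13/18)^{9} = 4511419145758525/2448880128 ≈ 1.84224e+06.


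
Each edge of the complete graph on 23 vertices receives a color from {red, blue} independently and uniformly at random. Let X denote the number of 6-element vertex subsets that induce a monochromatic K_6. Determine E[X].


Let X = Σ_S X_S over the C(23, 6) = 100947 subsets S of size 6, where X_S = 1 if the K_6 on S is monochromatic.
For a fixed S, the K_6 on S has C(6, 2) = 15 edges. P[all 15 edges red] = (1/2)^15, and likewise for blue, so P[monochromatic] = 2·(1/2)^15 = 2^{1 − 15} = 1/16384.
By linearity of expectation: E[X] = C(23, 6) · 2^{1 − 15} = 100947 · 1/16384 = 100947/16384.
Numerically: E[X] ≈ 6.16132.

E[X] = C(23,6)·2^(1−C(6,2)) = 100947/16384 ≈ 6.16132.


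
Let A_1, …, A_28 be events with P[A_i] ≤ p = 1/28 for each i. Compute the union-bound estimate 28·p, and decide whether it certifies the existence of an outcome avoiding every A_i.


Union bound: P[∪_{i=1}^{28} A_i] ≤ Σ_i P[A_i] ≤ 28·p = 28·(1/28) = 1.
Numerically: 1 ≈ 1.00000.
Is 1 < 1? NO.
Since the bound 1 is ≥ 1, the union bound is uninformative here; it does NOT by itself certify existence.

28·p = 1 ≈ 1.00000; existence NOT certified by the union bound.


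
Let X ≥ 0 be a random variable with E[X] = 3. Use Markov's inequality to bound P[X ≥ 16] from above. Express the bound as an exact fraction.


μ = E[X] = 3, a = 16.
Markov: P[X ≥ 16] ≤ μ/a = (3)/16 = 3/16.
Numerically: ≈ 0.188.
(Since a = 16 > μ = 3.000, the bound 3/16 is < 1 and informative.)

P[X ≥ 16] ≤ 3/16 ≈ 0.188.


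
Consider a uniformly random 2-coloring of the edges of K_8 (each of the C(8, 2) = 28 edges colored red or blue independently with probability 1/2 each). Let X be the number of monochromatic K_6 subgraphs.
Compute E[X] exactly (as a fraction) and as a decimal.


Let X = Σ_S X_S over the C(8, 6) = 28 subsets S of size 6, where X_S = 1 if the K_6 on S is monochromatic.
For a fixed S, the K_6 on S has C(6, 2) = 15 edges. P[all 15 edges red] = (1/2)^15, and likewise for blue, so P[monochromatic] = 2·(1/2)^15 = 2^{1 − 15} = 1/16384.
Summing: E[X] = C(8, 6) · 2^{1 − 15} = 28 · 1/16384 = 7/4096.
Numerically: E[X] ≈ 0.0017.

E[X] = C(8,6)·2^(1−C(6,2)) = 7/4096 ≈ 0.0017.


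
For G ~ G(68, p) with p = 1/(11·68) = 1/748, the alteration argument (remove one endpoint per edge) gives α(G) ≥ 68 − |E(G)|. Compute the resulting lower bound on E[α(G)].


E[|E(G)|] = C(68, 2)·p = 2278 · (1/748) = 67/22.
E[α(G)] ≥ n − E[|E(G)|] = 68 − 67/22 = 1429/22.
Numerically: ≈ 64.95455.
(This is only a lower bound; the true E[α(G)] may be larger.)

E[α(G)] ≥ 1429/22 ≈ 64.95455.


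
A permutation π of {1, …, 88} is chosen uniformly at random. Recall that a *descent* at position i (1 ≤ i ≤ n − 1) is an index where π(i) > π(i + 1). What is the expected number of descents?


Write X = Σ X_I over i = 1, …, 87, with X_I the indicator of one descent.
There are 87 indicators.
For each fixed i, the pair (π(i), π(i+1)) is a uniformly random ordered pair of distinct values from {1, …, 88}; by symmetry P[π(i) > π(i+1)] = 1/2.
By linearity: E[X] = 87 · (1/2) = (88 − 1) · (1/2) = 87/2 ≈ 43.50000.

E[X] = 87/2 = 43.50000.


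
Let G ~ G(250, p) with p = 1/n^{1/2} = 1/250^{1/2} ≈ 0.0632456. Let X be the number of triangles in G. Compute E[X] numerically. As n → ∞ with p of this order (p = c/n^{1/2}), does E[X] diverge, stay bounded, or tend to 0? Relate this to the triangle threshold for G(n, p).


Number of potential triangles: C(250, 3) = 2573000.
Each occurs with probability p³ ≈ (0.0632456)³ ≈ 2.52982213e-04.
By linearity: E[X] = C(250, 3)·p³ ≈ 2573000 · 2.52982213e-04 ≈ 650.923234.
Since α = 1/2 < 1, p = c/n^{1/2} ≫ 1/n is above the triangle threshold p ~ 1/n. Asymptotically E[X] ~ (c³/6)·n^{3(1−α)} = (1³/6)·n^{1.5} → ∞; triangles are abundant w.h.p.

E[X] ≈ 650.923234; in regime p = Θ(1/n^{1/2}) E[X] diverges (above the triangle threshold p ~ 1/n).


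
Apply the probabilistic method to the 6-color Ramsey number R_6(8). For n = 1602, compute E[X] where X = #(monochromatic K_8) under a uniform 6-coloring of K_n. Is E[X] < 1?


E[X] = C(1602, 8) · 6^{1 − 28} = 1057248389245018627800 · 6^{−27} = 1057248389245018627800/1023490369077469249536.
As a reduced fraction: E[X] = 14684005406180814275/14215144014964850688 ≈ 1.032983.
Is E[X] < 1? NO.
Since E[X] ≥ 1, the first-moment bound is inconclusive at n = 1602; it does NOT by itself certify R_6(8) > 1602.

E[X] = 14684005406180814275/14215144014964850688 ≈ 1.032983; E[X] ≥ 1; first-moment method inconclusive here.


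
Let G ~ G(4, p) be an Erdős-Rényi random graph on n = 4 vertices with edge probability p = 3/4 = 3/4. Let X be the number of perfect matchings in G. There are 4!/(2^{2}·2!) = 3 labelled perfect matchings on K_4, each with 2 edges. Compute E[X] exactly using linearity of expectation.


K_4 has 4!/(2^{2}·2!) = 3 labelled perfect matchings.
For each such perfect matching H, let X_H = 1 if all 2 edges of H are present in G. Then P[X_H = 1] = p^{2} = (3/4)^{2} = 9/16.
Summing the indicators: E[X] = Σ_H E[X_H] = 3 · p^{2} = 3 · 9/16 = 27/16.
Numerically: E[X] ≈ 1.6875.

E[X] = 3 · (3/4)^{2} = 27/16 ≈ 1.6875.


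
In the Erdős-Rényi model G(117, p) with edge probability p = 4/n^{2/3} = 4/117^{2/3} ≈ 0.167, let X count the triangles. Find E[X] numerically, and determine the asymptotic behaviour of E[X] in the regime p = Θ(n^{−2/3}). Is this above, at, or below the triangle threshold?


Number of potential triangles: C(117, 3) = 260130.
Each occurs with probability p³ ≈ (0.167)³ ≈ 4.67529e-03.
By linearity: E[X] = C(117, 3)·p³ ≈ 260130 · 4.67529e-03 ≈ 1216.182.
Since α = 2/3 < 1, p = c/n^{2/3} ≫ 1/n is above the triangle threshold p ~ 1/n. Asymptotically E[X] ~ (c³/6)·n^{3(1−α)} = (4³/6)·n^{1} → ∞; triangles are abundant w.h.p.

E[X] ≈ 1216.182; in regime p = Θ(1/n^{2/3}) E[X] diverges (above the triangle threshold p ~ 1/n).


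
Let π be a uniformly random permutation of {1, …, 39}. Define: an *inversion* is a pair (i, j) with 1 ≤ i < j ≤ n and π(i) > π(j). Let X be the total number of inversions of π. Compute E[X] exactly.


Write X = Σ X_I over the C(39, 2) = 741 pairs i < j, with X_I the indicator of one inversion.
There are 741 indicators.
For each fixed pair i < j, the values π(i) and π(j) are two distinct elements of {1, …, 39} in uniformly random order; by symmetry P[π(i) > π(j)] = 1/2.
By linearity: E[X] = 741 · (1/2) = C(39, 2) · (1/2) = 741/2 = 741/2 ≈ 370.50000.

E[X] = 741/2 = 370.50000.


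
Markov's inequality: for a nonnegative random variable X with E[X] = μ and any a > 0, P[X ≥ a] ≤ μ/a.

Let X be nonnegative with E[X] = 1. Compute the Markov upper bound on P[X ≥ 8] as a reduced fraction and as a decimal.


μ = E[X] = 1, a = 8.
Markov: P[X ≥ 8] ≤ μ/a = (1)/8 = 1/8.
Numerically: ≈ 0.125.
(Since a = 8 > μ = 1.000, the bound 1/8 is < 1 and informative.)

P[X ≥ 8] ≤ 1/8 ≈ 0.125.


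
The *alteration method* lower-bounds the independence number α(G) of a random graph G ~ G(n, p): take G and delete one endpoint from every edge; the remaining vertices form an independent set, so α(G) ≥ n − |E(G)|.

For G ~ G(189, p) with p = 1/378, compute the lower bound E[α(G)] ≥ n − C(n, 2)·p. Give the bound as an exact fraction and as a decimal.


E[|E(G)|] = C(189, 2)·p = 17766 · (1/378) = 47.
E[α(G)] ≥ n − E[|E(G)|] = 189 − 47 = 142.
Numerically: ≈ 142.000.
(This is only a lower bound; the true E[α(G)] may be larger.)

E[α(G)] ≥ 142 ≈ 142.000.


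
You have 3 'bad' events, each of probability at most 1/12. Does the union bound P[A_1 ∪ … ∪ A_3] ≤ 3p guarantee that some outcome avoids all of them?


Union bound: P[∪_{i=1}^{3} A_i] ≤ Σ_i P[A_i] ≤ 3·p = 3·(1/12) = 1/4.
Numerically: 1/4 ≈ 0.25000.
Is 1/4 < 1? YES.
Since P[∪ A_i] ≤ 1/4 < 1, the complement has P[∩ A_i^c] ≥ 1 − 1/4 = 3/4 > 0, so some outcome avoids every A_i.

3·p = 1/4 ≈ 0.25000; existence CERTIFIED by the union bound.


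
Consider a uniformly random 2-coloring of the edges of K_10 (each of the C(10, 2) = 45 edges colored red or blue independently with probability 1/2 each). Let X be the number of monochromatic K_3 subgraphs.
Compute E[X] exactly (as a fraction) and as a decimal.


Let X = Σ_S X_S over the C(10, 3) = 120 subsets S of size 3, where X_S = 1 if the K_3 on S is monochromatic.
For a fixed S, the K_3 on S has C(3, 2) = 3 edges. P[all 3 edges red] = (1/2)^3, and likewise for blue, so P[monochromatic] = 2·(1/2)^3 = 2^{1 − 3} = 1/4.
By linearity of expectation: E[X] = C(10, 3) · 2^{1 − 3} = 120 · 1/4 = 30.
Numerically: E[X] ≈ 30.000000.

E[X] = C(10,3)·2^(1−C(3,2)) = 30 ≈ 30.000000.


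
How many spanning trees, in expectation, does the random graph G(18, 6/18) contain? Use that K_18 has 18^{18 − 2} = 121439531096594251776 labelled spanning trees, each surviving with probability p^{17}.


K_18 has 18^{18 − 2} = 121439531096594251776 labelled spanning trees.
For each such spanning tree H, let X_H = 1 if all 17 edges of H are present in G. Then P[X_H = 1] = p^{17} = (1/3)^{17} = 1/129140163.
Summing the indicators: E[X] = Σ_H E[X_H] = 121439531096594251776 · p^{17} = 121439531096594251776 · 1/129140163 = 940369969152.
Numerically: E[X] ≈ 9.4037e+11.

E[X] = 121439531096594251776 · (1/3)^{17} = 940369969152 ≈ 9.4037e+11.


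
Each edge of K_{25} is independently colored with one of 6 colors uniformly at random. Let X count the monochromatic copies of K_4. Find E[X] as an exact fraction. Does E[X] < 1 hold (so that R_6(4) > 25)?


E[X] = C(25, 4) · 6^{1 − 6} = 12650 · 6^{−5} = 12650/7776.
As a reduced fraction: E[X] = 6325/3888 ≈ 1.62680.
Is E[X] < 1? NO.
Since E[X] ≥ 1, the first-moment bound is inconclusive at n = 25; it does NOT by itself certify R_6(4) > 25.

E[X] = 6325/3888 ≈ 1.62680; E[X] ≥ 1; first-moment method inconclusive here.


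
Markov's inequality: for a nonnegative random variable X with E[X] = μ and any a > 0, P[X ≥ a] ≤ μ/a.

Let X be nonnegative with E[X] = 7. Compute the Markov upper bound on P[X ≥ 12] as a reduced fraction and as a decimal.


μ = E[X] = 7, a = 12.
Markov: P[X ≥ 12] ≤ μ/a = (7)/12 = 7/12.
Numerically: ≈ 0.58333.
(Since a = 12 > μ = 7.00000, the bound 7/12 is < 1 and informative.)

P[X ≥ 12] ≤ 7/12 ≈ 0.58333.


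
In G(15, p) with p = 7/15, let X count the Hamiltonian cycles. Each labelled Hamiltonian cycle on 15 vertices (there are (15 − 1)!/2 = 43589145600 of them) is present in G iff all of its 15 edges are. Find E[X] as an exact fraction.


K_15 has (15 − 1)!/2 = 43589145600 labelled Hamiltonian cycles.
For each such Hamiltonian cycle H, let X_H = 1 if all 15 edges of H are present in G. Then P[X_H = 1] = p^{15} = (7/15)^{15} = 4747561509943/437893890380859375.
By linearity of expectation: E[X] = Σ_H E[X_H] = 43589145600 · p^{15} = 43589145600 · 4747561509943/437893890380859375 = 34064551424174695424/72081298828125.
Numerically: E[X] ≈ 4.7259e+05.

E[X] = 43589145600 · (7/15)^{15} = 34064551424174695424/72081298828125 ≈ 4.7259e+05.


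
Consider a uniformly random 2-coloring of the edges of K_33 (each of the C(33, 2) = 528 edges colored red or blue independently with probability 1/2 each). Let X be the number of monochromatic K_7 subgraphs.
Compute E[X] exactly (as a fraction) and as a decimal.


Let X = Σ_S X_S over the C(33, 7) = 4272048 subsets S of size 7, where X_S = 1 if the K_7 on S is monochromatic.
For a fixed S, the K_7 on S has C(7, 2) = 21 edges. P[all 21 edges red] = (1/2)^21, and likewise for blue, so P[monochromatic] = 2·(1/2)^21 = 2^{1 − 21} = 1/1048576.
By linearity of expectation: E[X] = C(33, 7) · 2^{1 − 21} = 4272048 · 1/1048576 = 267003/65536.
Numerically: E[X] ≈ 4.07414.

E[X] = C(33,7)·2^(1−C(7,2)) = 267003/65536 ≈ 4.07414.


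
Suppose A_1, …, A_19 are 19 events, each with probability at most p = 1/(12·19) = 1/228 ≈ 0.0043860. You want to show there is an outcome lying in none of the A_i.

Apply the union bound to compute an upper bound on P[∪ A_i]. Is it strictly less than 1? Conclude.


Union bound: P[∪_{i=1}^{19} A_i] ≤ Σ_i P[A_i] ≤ 19·p = 19·(1/228) = 1/12.
Numerically: 1/12 ≈ 0.0833333.
Is 1/12 < 1? YES.
Since P[∪ A_i] ≤ 1/12 < 1, the complement has P[∩ A_i^c] ≥ 1 − 1/12 = 11/12 > 0, so some outcome avoids every A_i.

19·p = 1/12 ≈ 0.0833333; existence CERTIFIED by the union bound.


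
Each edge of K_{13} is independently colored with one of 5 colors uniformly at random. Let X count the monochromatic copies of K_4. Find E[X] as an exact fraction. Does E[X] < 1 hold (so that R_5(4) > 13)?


E[X] = C(13, 4) · 5^{1 − 6} = 715 · 5^{−5} = 715/3125.
As a reduced fraction: E[X] = 143/625 ≈ 0.228800.
Is E[X] < 1? YES.
Since E[X] < 1, there exists a 5-coloring of K_{13} with no monochromatic K_4; hence R_5(4) > 13.

E[X] = 143/625 ≈ 0.228800; E[X] < 1, so R_5(4) > 13.


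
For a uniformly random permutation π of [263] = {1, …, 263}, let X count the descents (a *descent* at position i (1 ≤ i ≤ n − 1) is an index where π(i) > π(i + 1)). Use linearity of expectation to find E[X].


Write X = Σ X_I over i = 1, …, 262, with X_I the indicator of one descent.
There are 262 indicators.
For each fixed i, the pair (π(i), π(i+1)) is a uniformly random ordered pair of distinct values from {1, …, 263}; by symmetry P[π(i) > π(i+1)] = 1/2.
By linearity: E[X] = 262 · (1/2) = (263 − 1) · (1/2) = 131 ≈ 131.000000.

E[X] = 131 = 131.000000.


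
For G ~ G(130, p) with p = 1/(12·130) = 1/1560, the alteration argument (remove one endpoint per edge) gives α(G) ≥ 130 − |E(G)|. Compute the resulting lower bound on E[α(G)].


E[|E(G)|] = C(130, 2)·p = 8385 · (1/1560) = 43/8.
E[α(G)] ≥ n − E[|E(G)|] = 130 − 43/8 = 997/8.
Numerically: ≈ 124.62500.
(This is only a lower bound; the true E[α(G)] may be larger.)

E[α(G)] ≥ 997/8 ≈ 124.62500.


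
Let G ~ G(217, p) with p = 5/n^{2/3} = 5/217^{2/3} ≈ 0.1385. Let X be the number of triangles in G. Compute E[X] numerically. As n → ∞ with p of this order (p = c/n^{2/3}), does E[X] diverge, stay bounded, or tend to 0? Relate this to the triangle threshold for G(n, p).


Number of potential triangles: C(217, 3) = 1679580.
Each occurs with probability p³ ≈ (0.1385)³ ≈ 2.654548e-03.
By linearity: E[X] = C(217, 3)·p³ ≈ 1679580 · 2.654548e-03 ≈ 4458.5253.
Since α = 2/3 < 1, p = c/n^{2/3} ≫ 1/n is above the triangle threshold p ~ 1/n. Asymptotically E[X] ~ (c³/6)·n^{3(1−α)} = (5³/6)·n^{1} → ∞; triangles are abundant w.h.p.

E[X] ≈ 4458.5253; in regime p = Θ(1/n^{2/3}) E[X] diverges (above the triangle threshold p ~ 1/n).


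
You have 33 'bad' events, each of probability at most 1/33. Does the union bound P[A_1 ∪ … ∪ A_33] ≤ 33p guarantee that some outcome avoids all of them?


Union bound: P[∪_{i=1}^{33} A_i] ≤ Σ_i P[A_i] ≤ 33·p = 33·(1/33) = 1.
Numerically: 1 ≈ 1.0000000.
Is 1 < 1? NO.
Since the bound 1 is ≥ 1, the union bound is uninformative here; it does NOT by itself certify existence.

33·p = 1 ≈ 1.0000000; existence NOT certified by the union bound.


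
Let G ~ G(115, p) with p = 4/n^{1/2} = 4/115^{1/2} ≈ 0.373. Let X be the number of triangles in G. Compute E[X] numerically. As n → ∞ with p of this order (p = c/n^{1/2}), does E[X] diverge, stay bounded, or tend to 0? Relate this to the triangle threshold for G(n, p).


Number of potential triangles: C(115, 3) = 246905.
Each occurs with probability p³ ≈ (0.373)³ ≈ 5.1895920e-02.
By linearity: E[X] = C(115, 3)·p³ ≈ 246905 · 5.1895920e-02 ≈ 12813.36207.
Since α = 1/2 < 1, p = c/n^{1/2} ≫ 1/n is above the triangle threshold p ~ 1/n. Asymptotically E[X] ~ (c³/6)·n^{3(1−α)} = (4³/6)·n^{1.5} → ∞; triangles are abundant w.h.p.

E[X] ≈ 12813.36207; in regime p = Θ(1/n^{1/2}) E[X] diverges (above the triangle threshold p ~ 1/n).


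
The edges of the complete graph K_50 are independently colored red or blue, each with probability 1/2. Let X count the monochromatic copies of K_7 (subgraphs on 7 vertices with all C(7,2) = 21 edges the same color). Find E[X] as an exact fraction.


Let X = Σ_S X_S over the C(50, 7) = 99884400 subsets S of size 7, where X_S = 1 if the K_7 on S is monochromatic.
For a fixed S, the K_7 on S has C(7, 2) = 21 edges. P[all 21 edges red] = (1/2)^21, and likewise for blue, so P[monochromatic] = 2·(1/2)^21 = 2^{1 − 21} = 1/1048576.
By linearity: E[X] = C(50, 7) · 2^{1 − 21} = 99884400 · 1/1048576 = 6242775/65536.
Numerically: E[X] ≈ 95.257.

E[X] = C(50,7)·2^(1−C(7,2)) = 6242775/65536 ≈ 95.257.


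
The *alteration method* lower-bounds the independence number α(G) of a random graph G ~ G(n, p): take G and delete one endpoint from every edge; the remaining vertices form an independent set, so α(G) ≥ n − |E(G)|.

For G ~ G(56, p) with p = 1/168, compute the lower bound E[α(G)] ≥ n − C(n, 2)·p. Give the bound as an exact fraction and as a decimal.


E[|E(G)|] = C(56, 2)·p = 1540 · (1/168) = 55/6.
E[α(G)] ≥ n − E[|E(G)|] = 56 − 55/6 = 281/6.
Numerically: ≈ 46.83333.
(This is only a lower bound; the true E[α(G)] may be larger.)

E[α(G)] ≥ 281/6 ≈ 46.83333.


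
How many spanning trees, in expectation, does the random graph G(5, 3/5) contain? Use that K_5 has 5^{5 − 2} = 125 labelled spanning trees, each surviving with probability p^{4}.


K_5 has 5^{5 − 2} = 125 labelled spanning trees.
For each such spanning tree H, let X_H = 1 if all 4 edges of H are present in G. Then P[X_H = 1] = p^{4} = (3/5)^{4} = 81/625.
Summing the indicators: E[X] = Σ_H E[X_H] = 125 · p^{4} = 125 · 81/625 = 81/5.
Numerically: E[X] ≈ 16.2.

E[X] = 125 · (3/5)^{4} = 81/5 ≈ 16.2.


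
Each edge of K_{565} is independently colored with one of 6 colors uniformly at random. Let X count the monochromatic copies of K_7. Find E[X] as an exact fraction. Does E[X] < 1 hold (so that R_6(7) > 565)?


E[X] = C(565, 7) · 6^{1 − 21} = 3513212521235560 · 6^{−20} = 3513212521235560/3656158440062976.
As a reduced fraction: E[X] = 439151565154445/457019805007872 ≈ 0.96090.
Is E[X] < 1? YES.
Since E[X] < 1, there exists a 6-coloring of K_{565} with no monochromatic K_7; hence R_6(7) > 565.

E[X] = 439151565154445/457019805007872 ≈ 0.96090; E[X] < 1, so R_6(7) > 565.


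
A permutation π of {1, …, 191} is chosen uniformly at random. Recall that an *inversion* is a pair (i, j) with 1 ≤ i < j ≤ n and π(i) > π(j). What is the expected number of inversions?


Write X = Σ X_I over the C(191, 2) = 18145 pairs i < j, with X_I the indicator of one inversion.
There are 18145 indicators.
For each fixed pair i < j, the values π(i) and π(j) are two distinct elements of {1, …, 191} in uniformly random order; by symmetry P[π(i) > π(j)] = 1/2.
By linearity: E[X] = 18145 · (1/2) = C(191, 2) · (1/2) = 18145/2 = 18145/2 ≈ 9072.500.

E[X] = 18145/2 = 9072.500.


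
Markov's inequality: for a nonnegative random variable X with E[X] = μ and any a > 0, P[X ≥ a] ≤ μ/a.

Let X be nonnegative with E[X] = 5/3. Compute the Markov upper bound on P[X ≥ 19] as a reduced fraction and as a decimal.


μ = E[X] = 5/3, a = 19.
Markov: P[X ≥ 19] ≤ μ/a = (5/3)/19 = 5/57.
Numerically: ≈ 0.0877.
(Since a = 19 > μ = 1.6667, the bound 5/57 is < 1 and informative.)

P[X ≥ 19] ≤ 5/57 ≈ 0.0877.


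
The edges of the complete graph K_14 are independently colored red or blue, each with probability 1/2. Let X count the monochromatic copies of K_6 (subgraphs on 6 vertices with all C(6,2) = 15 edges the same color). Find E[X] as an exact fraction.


Let X = Σ_S X_S over the C(14, 6) = 3003 subsets S of size 6, where X_S = 1 if the K_6 on S is monochromatic.
For a fixed S, the K_6 on S has C(6, 2) = 15 edges. P[all 15 edges red] = (1/2)^15, and likewise for blue, so P[monochromatic] = 2·(1/2)^15 = 2^{1 − 15} = 1/16384.
By linearity: E[X] = C(14, 6) · 2^{1 − 15} = 3003 · 1/16384 = 3003/16384.
Numerically: E[X] ≈ 0.183.

E[X] = C(14,6)·2^(1−C(6,2)) = 3003/16384 ≈ 0.183.


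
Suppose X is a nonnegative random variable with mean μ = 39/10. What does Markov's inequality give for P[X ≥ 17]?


μ = E[X] = 39/10, a = 17.
Markov: P[X ≥ 17] ≤ μ/a = (39/10)/17 = 39/170.
Numerically: ≈ 0.229412.
(Since a = 17 > μ = 3.900000, the bound 39/170 is < 1 and informative.)

P[X ≥ 17] ≤ 39/170 ≈ 0.229412.


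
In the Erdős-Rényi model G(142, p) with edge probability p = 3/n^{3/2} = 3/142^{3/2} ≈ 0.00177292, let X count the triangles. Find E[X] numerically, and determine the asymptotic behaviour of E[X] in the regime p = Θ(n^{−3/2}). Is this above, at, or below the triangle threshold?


Number of potential triangles: C(142, 3) = 467180.
Each occurs with probability p³ ≈ (0.00177292)³ ≈ 5.57270706e-09.
By linearity: E[X] = C(142, 3)·p³ ≈ 467180 · 5.57270706e-09 ≈ 0.002603.
Since α = 3/2 > 1, p = c/n^{3/2} = o(1/n) is below the triangle threshold p ~ 1/n. Asymptotically E[X] ~ (c³/6)·n^{3(1−α)} = (3³/6)·n^{-1.5} → 0, so by Markov's inequality G has no triangles w.h.p.

E[X] ≈ 0.002603; in regime p = Θ(1/n^{3/2}) E[X] tends to 0 (below the triangle threshold p ~ 1/n).


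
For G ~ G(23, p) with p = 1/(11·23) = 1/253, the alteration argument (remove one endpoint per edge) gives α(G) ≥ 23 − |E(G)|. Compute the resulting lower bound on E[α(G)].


E[|E(G)|] = C(23, 2)·p = 253 · (1/253) = 1.
E[α(G)] ≥ n − E[|E(G)|] = 23 − 1 = 22.
Numerically: ≈ 22.0000.
(This is only a lower bound; the true E[α(G)] may be larger.)

E[α(G)] ≥ 22 ≈ 22.0000.


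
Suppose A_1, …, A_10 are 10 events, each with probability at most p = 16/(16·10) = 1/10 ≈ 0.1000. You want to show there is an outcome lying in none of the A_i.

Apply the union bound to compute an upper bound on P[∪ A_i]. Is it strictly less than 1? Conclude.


Union bound: P[∪_{i=1}^{10} A_i] ≤ Σ_i P[A_i] ≤ 10·p = 10·(1/10) = 1.
Numerically: 1 ≈ 1.0000.
Is 1 < 1? NO.
Since the bound 1 is ≥ 1, the union bound is uninformative here; it does NOT by itself certify existence.

10·p = 1 ≈ 1.0000; existence NOT certified by the union bound.


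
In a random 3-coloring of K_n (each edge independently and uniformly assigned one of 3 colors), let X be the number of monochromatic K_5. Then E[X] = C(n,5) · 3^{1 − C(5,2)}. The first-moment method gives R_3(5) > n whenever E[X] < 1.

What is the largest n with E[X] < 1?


We need C(n, 5) · 3^{1 − 10} < 1, i.e. C(n, 5) < 3^{10 − 1} = 19683.
Check values of n near the boundary:
  n = 17: C(17, 5) = 6188; 6188 < 19683? YES
  n = 18: C(18, 5) = 8568; 8568 < 19683? YES
  n = 19: C(19, 5) = 11628; 11628 < 19683? YES
  n = 20: C(20, 5) = 15504; 15504 < 19683? YES
  n = 21: C(21, 5) = 20349; 20349 < 19683? NO
The largest n with C(n, 5) < 19683 is n = 20 (where E[X] = 5168/6561 ≈ 0.7876848). Hence R_3(5) > 20, i.e. R_3(5) ≥ 21.

Largest n = 20; hence R_3(5) > 20.
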